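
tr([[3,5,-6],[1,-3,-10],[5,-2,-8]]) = diagonal: 3 + (-3) + (-8)
= -8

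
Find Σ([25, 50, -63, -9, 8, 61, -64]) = 8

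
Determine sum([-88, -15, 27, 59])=(-88) + (-15) + 27 + 59
= -17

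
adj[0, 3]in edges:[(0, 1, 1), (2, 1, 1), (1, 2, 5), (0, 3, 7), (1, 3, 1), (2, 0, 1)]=7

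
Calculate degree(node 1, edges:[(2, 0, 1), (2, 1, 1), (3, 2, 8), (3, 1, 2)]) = incident: (2,1), (3,1)
= 2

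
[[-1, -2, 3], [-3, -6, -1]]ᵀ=[[-1, -3], [-2, -6], [3, -1]]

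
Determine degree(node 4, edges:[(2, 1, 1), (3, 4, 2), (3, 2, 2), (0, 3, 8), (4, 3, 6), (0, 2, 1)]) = incident: (3,4), (4,3)
= 2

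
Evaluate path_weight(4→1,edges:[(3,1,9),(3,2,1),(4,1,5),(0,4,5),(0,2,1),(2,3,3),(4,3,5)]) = w(4→1)=5
= 5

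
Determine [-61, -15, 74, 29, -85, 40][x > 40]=keep x where x > 40: -61✗, -15✗, 74✓, 29✗, -85✗, 40✗
= [74]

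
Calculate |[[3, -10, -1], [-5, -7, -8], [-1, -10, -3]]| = (1)*(3)*det([[-7, -8], [-10, -3]]) + (-1)*(-10)*det([[-5, -8], [-1, -3]]) + (1)*(-1)*det([[-5, -7], [-1, -10]])
= -177 + 70 + -43
= -150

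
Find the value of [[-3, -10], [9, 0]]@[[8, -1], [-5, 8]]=[[26, -77], [72, -9]]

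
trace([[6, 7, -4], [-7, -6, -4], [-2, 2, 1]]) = 1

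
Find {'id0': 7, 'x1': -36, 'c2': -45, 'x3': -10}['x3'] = -10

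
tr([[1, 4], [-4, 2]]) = 3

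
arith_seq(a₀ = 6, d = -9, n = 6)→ a_0 = 6 + 0*-9 = 6
a_1 = 6 + 1*-9 = -3
a_2 = 6 + 2*-9 = -12
...
= [6, -3, -12, -21, -30, -39]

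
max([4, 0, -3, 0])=4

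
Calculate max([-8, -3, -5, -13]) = -3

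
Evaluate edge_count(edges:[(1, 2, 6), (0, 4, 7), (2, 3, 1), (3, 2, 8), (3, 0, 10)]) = 5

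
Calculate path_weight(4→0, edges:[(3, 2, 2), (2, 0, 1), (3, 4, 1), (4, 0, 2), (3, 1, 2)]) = w(4→0)=2
= 2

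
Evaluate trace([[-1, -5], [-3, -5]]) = diagonal: (-1) + (-5)
= -6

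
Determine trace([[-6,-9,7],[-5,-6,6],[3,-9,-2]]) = -14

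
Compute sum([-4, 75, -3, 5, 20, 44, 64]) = 201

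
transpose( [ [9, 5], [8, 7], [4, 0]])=[[9, 8, 4], [5, 7, 0]]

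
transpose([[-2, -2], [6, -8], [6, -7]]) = [[-2, 6, 6], [-2, -8, -7]]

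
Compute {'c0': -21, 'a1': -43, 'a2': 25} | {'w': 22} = {'c0': -21, 'a1': -43, 'a2': 25, 'w': 22}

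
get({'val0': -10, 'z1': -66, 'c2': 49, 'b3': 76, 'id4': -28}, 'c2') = 49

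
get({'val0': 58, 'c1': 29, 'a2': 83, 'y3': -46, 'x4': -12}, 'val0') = 58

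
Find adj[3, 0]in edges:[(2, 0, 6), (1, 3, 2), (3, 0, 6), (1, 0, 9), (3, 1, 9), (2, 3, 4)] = 6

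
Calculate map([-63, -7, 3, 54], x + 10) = [-53, 3, 13, 64]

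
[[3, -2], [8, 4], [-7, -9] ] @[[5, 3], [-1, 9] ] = C[0][0] = (3)*(5) + (-2)*(-1) = 17
C[0][1] = (3)*(3) + (-2)*(9) = -9
C[1][0] = (8)*(5) + (4)*(-1) = 36
C[1][1] = (8)*(3) + (4)*(9) = 60
C[2][0] = (-7)*(5) + (-9)*(-1) = -26
C[2][1] = (-7)*(3) + (-9)*(9) = -102
= [[17, -9], [36, 60], [-26, -102]]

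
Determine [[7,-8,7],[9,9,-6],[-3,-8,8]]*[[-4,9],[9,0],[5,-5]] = C[0][0] = (7)*(-4) + (-8)*(9) + (7)*(5) = -65
C[0][1] = (7)*(9) + (-8)*(0) + (7)*(-5) = 28
C[1][0] = (9)*(-4) + (9)*(9) + (-6)*(5) = 15
C[1][1] = (9)*(9) + (9)*(0) + (-6)*(-5) = 111
C[2][0] = (-3)*(-4) + (-8)*(9) + (8)*(5) = -20
C[2][1] = (-3)*(9) + (-8)*(0) + (8)*(-5) = -67
= [[-65, 28], [15, 111], [-20, -67]]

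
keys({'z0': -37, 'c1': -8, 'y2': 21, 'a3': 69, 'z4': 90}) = ['z0', 'c1', 'y2', 'a3', 'z4']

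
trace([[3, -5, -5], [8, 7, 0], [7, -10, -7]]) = 3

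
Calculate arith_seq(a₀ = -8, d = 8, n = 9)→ a_0 = -8 + 0*8 = -8
a_1 = -8 + 1*8 = 0
a_2 = -8 + 2*8 = 8
...
= [-8, 0, 8, 16, 24, 32, 40, 48, 56]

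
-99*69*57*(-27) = 10512909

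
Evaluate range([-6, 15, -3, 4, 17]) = 23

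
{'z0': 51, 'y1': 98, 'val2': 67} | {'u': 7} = {'z0': 51, 'y1': 98, 'val2': 67, 'u': 7}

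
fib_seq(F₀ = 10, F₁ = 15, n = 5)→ [10, 15, 25, 40, 65]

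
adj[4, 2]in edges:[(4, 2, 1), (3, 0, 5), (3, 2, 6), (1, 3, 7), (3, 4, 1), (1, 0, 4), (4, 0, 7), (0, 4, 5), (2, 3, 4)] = 1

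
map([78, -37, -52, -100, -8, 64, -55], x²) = (78)²=6084, (-37)²=1369, (-52)²=2704, (-100)²=10000, (-8)²=64, (64)²=4096, (-55)²=3025
= [6084, 1369, 2704, 10000, 64, 4096, 3025]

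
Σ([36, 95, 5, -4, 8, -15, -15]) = 36 + 95 + 5 + (-4) + 8 + (-15) + (-15)
= 110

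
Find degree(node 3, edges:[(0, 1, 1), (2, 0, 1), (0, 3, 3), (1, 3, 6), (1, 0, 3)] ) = 2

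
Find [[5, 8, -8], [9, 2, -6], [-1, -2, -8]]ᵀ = [[5, 9, -1], [8, 2, -2], [-8, -6, -8]]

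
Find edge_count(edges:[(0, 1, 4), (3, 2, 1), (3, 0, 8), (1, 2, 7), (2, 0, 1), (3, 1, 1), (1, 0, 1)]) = 7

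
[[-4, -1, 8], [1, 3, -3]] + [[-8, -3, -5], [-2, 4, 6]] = [[-12, -4, 3], [-1, 7, 3]]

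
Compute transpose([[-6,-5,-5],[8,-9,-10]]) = [[-6, 8], [-5, -9], [-5, -10]]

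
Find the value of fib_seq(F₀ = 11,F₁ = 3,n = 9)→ F_2 = F_1 + F_0 = 14
F_3 = F_2 + F_1 = 17
F_4 = F_3 + F_2 = 31
...
= [11, 3, 14, 17, 31, 48, 79, 127, 206]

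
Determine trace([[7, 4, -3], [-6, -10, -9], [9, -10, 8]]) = diagonal: 7 + (-10) + 8
= 5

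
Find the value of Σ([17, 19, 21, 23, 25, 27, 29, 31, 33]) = 17 + 19 + 21 + 23 + 25 + 27 + 29 + 31 + 33
= 225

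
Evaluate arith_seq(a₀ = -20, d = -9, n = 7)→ [-20, -29, -38, -47, -56, -65, -74]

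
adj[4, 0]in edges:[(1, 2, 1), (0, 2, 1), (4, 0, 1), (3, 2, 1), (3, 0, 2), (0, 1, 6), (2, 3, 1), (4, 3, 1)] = 1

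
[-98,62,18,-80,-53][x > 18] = keep x where x > 18: -98✗, 62✓, 18✗, -80✗, -53✗
= [62]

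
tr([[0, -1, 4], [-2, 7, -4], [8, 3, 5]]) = diagonal: 0 + 7 + 5
= 12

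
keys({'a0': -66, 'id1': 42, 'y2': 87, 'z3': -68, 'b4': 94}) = ['a0', 'id1', 'y2', 'z3', 'b4']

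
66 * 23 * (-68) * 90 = -9290160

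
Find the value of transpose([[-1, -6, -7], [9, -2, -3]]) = [[-1, 9], [-6, -2], [-7, -3]]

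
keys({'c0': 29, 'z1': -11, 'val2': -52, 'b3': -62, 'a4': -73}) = ['c0', 'z1', 'val2', 'b3', 'a4']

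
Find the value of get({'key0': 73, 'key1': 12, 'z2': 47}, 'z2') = 47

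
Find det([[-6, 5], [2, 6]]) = (-6)*(6) - (5)*(2)
= -46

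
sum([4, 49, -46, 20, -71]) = 4 + 49 + (-46) + 20 + (-71)
= -44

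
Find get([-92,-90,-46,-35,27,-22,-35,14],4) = 27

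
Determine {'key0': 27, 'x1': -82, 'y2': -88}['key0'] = 27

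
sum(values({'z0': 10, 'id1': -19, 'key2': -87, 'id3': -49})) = 10 + (-19) + (-87) + (-49)
= -145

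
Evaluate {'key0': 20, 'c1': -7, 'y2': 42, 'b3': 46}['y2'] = 42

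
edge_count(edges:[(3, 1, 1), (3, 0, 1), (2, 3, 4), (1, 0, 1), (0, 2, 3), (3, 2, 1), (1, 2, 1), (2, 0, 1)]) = 8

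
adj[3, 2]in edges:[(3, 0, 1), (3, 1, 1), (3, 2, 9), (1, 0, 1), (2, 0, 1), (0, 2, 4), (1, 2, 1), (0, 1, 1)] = 9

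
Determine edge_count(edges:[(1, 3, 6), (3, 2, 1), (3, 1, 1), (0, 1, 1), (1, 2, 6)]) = 5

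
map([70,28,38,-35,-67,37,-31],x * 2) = 70*2=140, 28*2=56, 38*2=76, -35*2=-70, -67*2=-134, 37*2=74, -31*2=-62
= [140, 56, 76, -70, -134, 74, -62]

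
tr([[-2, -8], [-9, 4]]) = 2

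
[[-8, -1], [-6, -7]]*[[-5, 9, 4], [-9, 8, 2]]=C[0][0] = (-8)*(-5) + (-1)*(-9) = 49
C[0][1] = (-8)*(9) + (-1)*(8) = -80
C[0][2] = (-8)*(4) + (-1)*(2) = -34
C[1][0] = (-6)*(-5) + (-7)*(-9) = 93
C[1][1] = (-6)*(9) + (-7)*(8) = -110
C[1][2] = (-6)*(4) + (-7)*(2) = -38
= [[49, -80, -34], [93, -110, -38]]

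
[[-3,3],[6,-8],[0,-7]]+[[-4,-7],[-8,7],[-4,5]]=[[-7, -4], [-2, -1], [-4, -2]]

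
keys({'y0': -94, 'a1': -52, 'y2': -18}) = ['y0', 'a1', 'y2']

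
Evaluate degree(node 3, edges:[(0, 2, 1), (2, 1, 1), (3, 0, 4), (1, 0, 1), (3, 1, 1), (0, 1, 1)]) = incident: (3,0), (3,1)
= 2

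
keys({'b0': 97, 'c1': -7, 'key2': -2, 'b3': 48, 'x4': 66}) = ['b0', 'c1', 'key2', 'b3', 'x4']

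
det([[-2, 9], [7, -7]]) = -49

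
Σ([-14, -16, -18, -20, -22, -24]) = -114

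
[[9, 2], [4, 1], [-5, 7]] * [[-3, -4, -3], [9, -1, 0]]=[[-9, -38, -27], [-3, -17, -12], [78, 13, 15]]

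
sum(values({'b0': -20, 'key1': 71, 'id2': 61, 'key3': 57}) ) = (-20) + 71 + 61 + 57
= 169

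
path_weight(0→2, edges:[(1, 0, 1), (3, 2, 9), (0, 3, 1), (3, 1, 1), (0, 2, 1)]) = 1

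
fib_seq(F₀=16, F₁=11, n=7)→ F_2 = F_1 + F_0 = 27
F_3 = F_2 + F_1 = 38
F_4 = F_3 + F_2 = 65
...
= [16, 11, 27, 38, 65, 103, 168]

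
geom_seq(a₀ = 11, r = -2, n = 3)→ a_0 = 11*(-2)^0 = 11
a_1 = 11*(-2)^1 = -22
a_2 = 11*(-2)^2 = 44
= [11, -22, 44]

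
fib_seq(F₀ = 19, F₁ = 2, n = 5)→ F_2 = F_1 + F_0 = 21
F_3 = F_2 + F_1 = 23
F_4 = F_3 + F_2 = 44
= [19, 2, 21, 23, 44]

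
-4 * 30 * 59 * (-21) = 148680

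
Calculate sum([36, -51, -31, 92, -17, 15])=36 + (-51) + (-31) + 92 + (-17) + 15
= 44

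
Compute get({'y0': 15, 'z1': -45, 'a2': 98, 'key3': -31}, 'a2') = 98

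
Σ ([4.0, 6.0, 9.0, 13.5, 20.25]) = 4.0 + 6.0 + 9.0 + 13.5 + 20.25
= 52.75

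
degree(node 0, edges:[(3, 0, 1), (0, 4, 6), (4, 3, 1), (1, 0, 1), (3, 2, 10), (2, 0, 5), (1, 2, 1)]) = 4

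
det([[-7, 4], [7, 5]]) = -63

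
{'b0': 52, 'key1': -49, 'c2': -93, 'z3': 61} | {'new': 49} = {'b0': 52, 'key1': -49, 'c2': -93, 'z3': 61, 'new': 49}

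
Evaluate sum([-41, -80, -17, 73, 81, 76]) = (-41) + (-80) + (-17) + 73 + 81 + 76
= 92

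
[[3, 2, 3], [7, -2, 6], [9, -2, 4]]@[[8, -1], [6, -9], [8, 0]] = C[0][0] = (3)*(8) + (2)*(6) + (3)*(8) = 60
C[0][1] = (3)*(-1) + (2)*(-9) + (3)*(0) = -21
C[1][0] = (7)*(8) + (-2)*(6) + (6)*(8) = 92
C[1][1] = (7)*(-1) + (-2)*(-9) + (6)*(0) = 11
C[2][0] = (9)*(8) + (-2)*(6) + (4)*(8) = 92
C[2][1] = (9)*(-1) + (-2)*(-9) + (4)*(0) = 9
= [[60, -21], [92, 11], [92, 9]]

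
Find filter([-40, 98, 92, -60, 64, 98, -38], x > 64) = keep x where x > 64: -40✗, 98✓, 92✓, -60✗, 64✗, 98✓, -38✗
= [98, 92, 98]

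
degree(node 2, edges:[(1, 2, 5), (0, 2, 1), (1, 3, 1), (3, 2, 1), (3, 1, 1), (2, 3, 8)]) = incident: (1,2), (0,2), (3,2), (2,3)
= 4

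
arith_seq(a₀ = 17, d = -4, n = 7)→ [17, 13, 9, 5, 1, -3, -7]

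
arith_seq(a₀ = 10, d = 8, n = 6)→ [10, 18, 26, 34, 42, 50]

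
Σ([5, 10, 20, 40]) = 5 + 10 + 20 + 40
= 75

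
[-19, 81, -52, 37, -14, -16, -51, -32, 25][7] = -32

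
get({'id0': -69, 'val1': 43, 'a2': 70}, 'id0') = -69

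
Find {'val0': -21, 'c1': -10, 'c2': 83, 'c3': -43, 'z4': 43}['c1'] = -10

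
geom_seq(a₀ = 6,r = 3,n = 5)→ [6, 18, 54, 162, 486]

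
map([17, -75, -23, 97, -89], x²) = (17)²=289, (-75)²=5625, (-23)²=529, (97)²=9409, (-89)²=7921
= [289, 5625, 529, 9409, 7921]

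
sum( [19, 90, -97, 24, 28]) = 64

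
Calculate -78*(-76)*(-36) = -213408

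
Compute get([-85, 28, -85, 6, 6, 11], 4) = 6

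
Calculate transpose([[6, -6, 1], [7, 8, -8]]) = [[6, 7], [-6, 8], [1, -8]]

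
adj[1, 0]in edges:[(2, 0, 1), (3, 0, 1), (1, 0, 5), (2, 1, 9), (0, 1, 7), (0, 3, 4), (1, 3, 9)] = 5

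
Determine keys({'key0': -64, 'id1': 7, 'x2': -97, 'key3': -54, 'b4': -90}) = ['key0', 'id1', 'x2', 'key3', 'b4']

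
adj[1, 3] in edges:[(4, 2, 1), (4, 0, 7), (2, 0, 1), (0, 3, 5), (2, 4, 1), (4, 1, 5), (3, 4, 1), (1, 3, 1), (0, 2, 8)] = 1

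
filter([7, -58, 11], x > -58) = [7, 11]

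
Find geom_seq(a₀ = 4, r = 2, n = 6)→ a_0 = 4*2^0 = 4
a_1 = 4*2^1 = 8
a_2 = 4*2^2 = 16
...
= [4, 8, 16, 32, 64, 128]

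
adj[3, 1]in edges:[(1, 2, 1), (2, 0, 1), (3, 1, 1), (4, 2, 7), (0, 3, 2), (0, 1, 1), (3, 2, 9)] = 1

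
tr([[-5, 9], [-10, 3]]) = -2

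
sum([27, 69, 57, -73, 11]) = 27 + 69 + 57 + (-73) + 11
= 91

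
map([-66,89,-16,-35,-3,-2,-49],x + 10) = [-56, 99, -6, -25, 7, 8, -39]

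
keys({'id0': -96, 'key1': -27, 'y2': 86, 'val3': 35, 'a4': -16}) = ['id0', 'key1', 'y2', 'val3', 'a4']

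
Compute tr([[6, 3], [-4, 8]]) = diagonal: 6 + 8
= 14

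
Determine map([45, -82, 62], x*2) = 45*2=90, -82*2=-164, 62*2=124
= [90, -164, 124]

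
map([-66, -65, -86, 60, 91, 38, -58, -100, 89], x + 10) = -66+10=-56, -65+10=-55, -86+10=-76, 60+10=70, 91+10=101, 38+10=48, -58+10=-48, -100+10=-90, 89+10=99
= [-56, -55, -76, 70, 101, 48, -48, -90, 99]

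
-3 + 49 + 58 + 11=115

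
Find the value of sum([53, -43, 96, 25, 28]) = 53 + (-43) + 96 + 25 + 28
= 159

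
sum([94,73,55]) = 222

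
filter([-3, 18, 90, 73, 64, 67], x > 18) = keep x where x > 18: -3✗, 18✗, 90✓, 73✓, 64✓, 67✓
= [90, 73, 64, 67]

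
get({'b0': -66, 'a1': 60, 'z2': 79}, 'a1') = 60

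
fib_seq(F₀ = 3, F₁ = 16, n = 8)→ F_2 = F_1 + F_0 = 19
F_3 = F_2 + F_1 = 35
F_4 = F_3 + F_2 = 54
...
= [3, 16, 19, 35, 54, 89, 143, 232]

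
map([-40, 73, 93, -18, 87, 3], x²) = [1600, 5329, 8649, 324, 7569, 9]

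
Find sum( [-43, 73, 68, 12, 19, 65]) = (-43) + 73 + 68 + 12 + 19 + 65
= 194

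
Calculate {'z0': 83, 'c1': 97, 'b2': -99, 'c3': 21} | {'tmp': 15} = {'z0': 83, 'c1': 97, 'b2': -99, 'c3': 21, 'tmp': 15}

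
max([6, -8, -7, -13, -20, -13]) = 6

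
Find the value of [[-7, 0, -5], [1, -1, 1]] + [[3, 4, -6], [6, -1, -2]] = [[-4, 4, -11], [7, -2, -1]]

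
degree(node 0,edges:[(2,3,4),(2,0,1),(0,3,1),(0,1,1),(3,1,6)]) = incident: (2,0), (0,3), (0,1)
= 3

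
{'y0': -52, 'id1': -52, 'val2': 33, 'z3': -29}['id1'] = -52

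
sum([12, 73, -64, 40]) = 61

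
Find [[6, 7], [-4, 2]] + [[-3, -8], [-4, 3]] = [[3, -1], [-8, 5]]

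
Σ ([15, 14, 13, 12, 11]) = 65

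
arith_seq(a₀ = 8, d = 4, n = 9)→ [8, 12, 16, 20, 24, 28, 32, 36, 40]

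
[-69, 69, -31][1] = 69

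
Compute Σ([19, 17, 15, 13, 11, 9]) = 19 + 17 + 15 + 13 + 11 + 9
= 84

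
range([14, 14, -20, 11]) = 34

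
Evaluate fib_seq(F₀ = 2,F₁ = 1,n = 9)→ [2, 1, 3, 4, 7, 11, 18, 29, 47]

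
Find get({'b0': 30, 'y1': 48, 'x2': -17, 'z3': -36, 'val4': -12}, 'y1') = 48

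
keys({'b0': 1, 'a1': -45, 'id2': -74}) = ['b0', 'a1', 'id2']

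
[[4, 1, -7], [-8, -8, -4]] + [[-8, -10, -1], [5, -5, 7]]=[[-4, -9, -8], [-3, -13, 3]]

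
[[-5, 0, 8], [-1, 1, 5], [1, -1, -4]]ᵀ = [[-5, -1, 1], [0, 1, -1], [8, 5, -4]]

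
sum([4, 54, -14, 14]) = 58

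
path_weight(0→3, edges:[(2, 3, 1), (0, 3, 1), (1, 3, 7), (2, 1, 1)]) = 1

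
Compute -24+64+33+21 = 94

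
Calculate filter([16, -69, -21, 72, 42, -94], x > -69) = [16, -21, 72, 42]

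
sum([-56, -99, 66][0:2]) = -155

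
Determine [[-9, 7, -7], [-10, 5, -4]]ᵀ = [[-9, -10], [7, 5], [-7, -4]]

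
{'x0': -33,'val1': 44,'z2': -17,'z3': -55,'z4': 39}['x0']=-33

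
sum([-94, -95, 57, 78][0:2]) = slice → [-94, -95]
(-94) + (-95)
= -189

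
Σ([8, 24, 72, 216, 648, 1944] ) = 8 + 24 + 72 + 216 + 648 + 1944
= 2912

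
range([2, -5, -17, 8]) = 25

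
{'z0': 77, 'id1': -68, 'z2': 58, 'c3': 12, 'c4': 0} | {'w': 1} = {'z0': 77, 'id1': -68, 'z2': 58, 'c3': 12, 'c4': 0, 'w': 1}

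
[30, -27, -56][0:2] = [30, -27]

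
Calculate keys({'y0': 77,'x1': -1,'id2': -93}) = ['y0', 'x1', 'id2']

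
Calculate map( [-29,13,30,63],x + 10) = -29+10=-19, 13+10=23, 30+10=40, 63+10=73
= [-19, 23, 40, 73]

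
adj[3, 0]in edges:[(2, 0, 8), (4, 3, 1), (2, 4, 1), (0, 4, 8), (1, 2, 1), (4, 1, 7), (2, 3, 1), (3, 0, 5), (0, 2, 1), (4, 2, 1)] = 5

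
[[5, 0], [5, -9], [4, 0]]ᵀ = [[5, 5, 4], [0, -9, 0]]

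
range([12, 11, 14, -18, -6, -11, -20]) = 34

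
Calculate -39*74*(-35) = 101010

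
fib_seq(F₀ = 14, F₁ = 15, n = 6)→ F_2 = F_1 + F_0 = 29
F_3 = F_2 + F_1 = 44
F_4 = F_3 + F_2 = 73
...
= [14, 15, 29, 44, 73, 117]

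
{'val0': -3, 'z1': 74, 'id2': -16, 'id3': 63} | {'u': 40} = {'val0': -3, 'z1': 74, 'id2': -16, 'id3': 63, 'u': 40}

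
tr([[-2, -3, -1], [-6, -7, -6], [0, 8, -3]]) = diagonal: (-2) + (-7) + (-3)
= -12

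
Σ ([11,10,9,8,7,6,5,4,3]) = 63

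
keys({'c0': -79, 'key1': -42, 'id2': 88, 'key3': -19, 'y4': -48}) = ['c0', 'key1', 'id2', 'key3', 'y4']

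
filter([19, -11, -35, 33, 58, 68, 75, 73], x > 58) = keep x where x > 58: 19✗, -11✗, -35✗, 33✗, 58✗, 68✓, 75✓, 73✓
= [68, 75, 73]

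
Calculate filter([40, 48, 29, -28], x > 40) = [48]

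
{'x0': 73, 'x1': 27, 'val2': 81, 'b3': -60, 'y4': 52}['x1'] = 27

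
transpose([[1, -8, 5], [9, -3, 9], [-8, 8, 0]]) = [[1, 9, -8], [-8, -3, 8], [5, 9, 0]]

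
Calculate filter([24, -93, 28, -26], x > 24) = [28]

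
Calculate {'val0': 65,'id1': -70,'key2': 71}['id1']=-70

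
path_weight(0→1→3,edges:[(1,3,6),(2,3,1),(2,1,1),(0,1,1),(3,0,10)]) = 7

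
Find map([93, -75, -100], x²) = [8649, 5625, 10000]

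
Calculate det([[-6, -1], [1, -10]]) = (-6)*(-10) - (-1)*(1)
= 61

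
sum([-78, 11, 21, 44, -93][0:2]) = -67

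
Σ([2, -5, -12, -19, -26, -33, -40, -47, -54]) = 2 + (-5) + (-12) + (-19) + (-26) + (-33) + (-40) + (-47) + (-54)
= -234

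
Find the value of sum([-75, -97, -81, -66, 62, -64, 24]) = (-75) + (-97) + (-81) + (-66) + 62 + (-64) + 24
= -297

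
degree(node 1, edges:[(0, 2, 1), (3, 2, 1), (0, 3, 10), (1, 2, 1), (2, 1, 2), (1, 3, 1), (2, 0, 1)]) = 3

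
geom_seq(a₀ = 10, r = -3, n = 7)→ a_0 = 10*(-3)^0 = 10
a_1 = 10*(-3)^1 = -30
a_2 = 10*(-3)^2 = 90
...
= [10, -30, 90, -270, 810, -2430, 7290]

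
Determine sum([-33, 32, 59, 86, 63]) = 207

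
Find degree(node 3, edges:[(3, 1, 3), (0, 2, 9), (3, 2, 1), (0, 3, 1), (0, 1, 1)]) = incident: (3,1), (3,2), (0,3)
= 3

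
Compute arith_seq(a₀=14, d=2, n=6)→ [14, 16, 18, 20, 22, 24]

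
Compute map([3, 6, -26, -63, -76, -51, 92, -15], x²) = [9, 36, 676, 3969, 5776, 2601, 8464, 225]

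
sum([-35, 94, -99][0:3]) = -40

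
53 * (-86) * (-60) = 273480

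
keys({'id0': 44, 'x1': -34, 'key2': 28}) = ['id0', 'x1', 'key2']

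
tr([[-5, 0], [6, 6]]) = diagonal: (-5) + 6
= 1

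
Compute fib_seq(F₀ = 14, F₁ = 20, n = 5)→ F_2 = F_1 + F_0 = 34
F_3 = F_2 + F_1 = 54
F_4 = F_3 + F_2 = 88
= [14, 20, 34, 54, 88]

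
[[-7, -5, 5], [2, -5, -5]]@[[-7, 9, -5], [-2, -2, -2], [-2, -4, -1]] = C[0][0] = (-7)*(-7) + (-5)*(-2) + (5)*(-2) = 49
C[0][1] = (-7)*(9) + (-5)*(-2) + (5)*(-4) = -73
C[0][2] = (-7)*(-5) + (-5)*(-2) + (5)*(-1) = 40
C[1][0] = (2)*(-7) + (-5)*(-2) + (-5)*(-2) = 6
C[1][1] = (2)*(9) + (-5)*(-2) + (-5)*(-4) = 48
C[1][2] = (2)*(-5) + (-5)*(-2) + (-5)*(-1) = 5
= [[49, -73, 40], [6, 48, 5]]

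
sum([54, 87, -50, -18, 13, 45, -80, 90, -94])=54 + 87 + (-50) + (-18) + 13 + 45 + (-80) + 90 + (-94)
= 47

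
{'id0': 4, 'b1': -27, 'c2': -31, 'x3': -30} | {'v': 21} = {'id0': 4, 'b1': -27, 'c2': -31, 'x3': -30, 'v': 21}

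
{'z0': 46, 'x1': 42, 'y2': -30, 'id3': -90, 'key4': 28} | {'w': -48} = {'z0': 46, 'x1': 42, 'y2': -30, 'id3': -90, 'key4': 28, 'w': -48}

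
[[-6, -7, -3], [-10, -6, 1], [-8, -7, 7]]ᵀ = [[-6, -10, -8], [-7, -6, -7], [-3, 1, 7]]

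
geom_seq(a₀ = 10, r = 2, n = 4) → a_0 = 10*2^0 = 10
a_1 = 10*2^1 = 20
a_2 = 10*2^2 = 40
...
= [10, 20, 40, 80]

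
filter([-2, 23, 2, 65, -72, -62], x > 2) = [23, 65]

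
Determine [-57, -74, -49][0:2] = [-57, -74]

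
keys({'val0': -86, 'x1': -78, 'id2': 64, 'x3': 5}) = ['val0', 'x1', 'id2', 'x3']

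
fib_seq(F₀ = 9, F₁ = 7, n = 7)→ F_2 = F_1 + F_0 = 16
F_3 = F_2 + F_1 = 23
F_4 = F_3 + F_2 = 39
...
= [9, 7, 16, 23, 39, 62, 101]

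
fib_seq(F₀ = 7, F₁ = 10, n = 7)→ F_2 = F_1 + F_0 = 17
F_3 = F_2 + F_1 = 27
F_4 = F_3 + F_2 = 44
...
= [7, 10, 17, 27, 44, 71, 115]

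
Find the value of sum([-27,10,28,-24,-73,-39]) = -125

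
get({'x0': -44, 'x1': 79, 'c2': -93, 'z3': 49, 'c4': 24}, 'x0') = -44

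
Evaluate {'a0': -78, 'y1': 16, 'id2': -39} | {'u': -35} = {'a0': -78, 'y1': 16, 'id2': -39, 'u': -35}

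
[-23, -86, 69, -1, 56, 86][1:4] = [-86, 69, -1]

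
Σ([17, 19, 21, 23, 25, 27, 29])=161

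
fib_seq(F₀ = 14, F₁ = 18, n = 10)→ F_2 = F_1 + F_0 = 32
F_3 = F_2 + F_1 = 50
F_4 = F_3 + F_2 = 82
...
= [14, 18, 32, 50, 82, 132, 214, 346, 560, 906]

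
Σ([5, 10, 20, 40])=75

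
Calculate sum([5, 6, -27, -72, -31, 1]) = 5 + 6 + (-27) + (-72) + (-31) + 1
= -118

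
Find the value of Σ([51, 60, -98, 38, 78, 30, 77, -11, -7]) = 51 + 60 + (-98) + 38 + 78 + 30 + 77 + (-11) + (-7)
= 218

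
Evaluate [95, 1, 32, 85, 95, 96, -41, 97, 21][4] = 95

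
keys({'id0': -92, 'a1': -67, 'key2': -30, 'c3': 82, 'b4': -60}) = ['id0', 'a1', 'key2', 'c3', 'b4']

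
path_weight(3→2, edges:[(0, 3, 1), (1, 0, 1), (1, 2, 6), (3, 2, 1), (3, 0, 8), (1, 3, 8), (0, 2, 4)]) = 1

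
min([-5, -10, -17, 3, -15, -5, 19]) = -17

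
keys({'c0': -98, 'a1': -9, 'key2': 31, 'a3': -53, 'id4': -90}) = ['c0', 'a1', 'key2', 'a3', 'id4']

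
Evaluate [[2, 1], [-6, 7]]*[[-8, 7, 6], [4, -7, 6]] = [[-12, 7, 18], [76, -91, 6]]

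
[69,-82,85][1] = -82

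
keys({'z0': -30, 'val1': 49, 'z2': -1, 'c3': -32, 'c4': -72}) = ['z0', 'val1', 'z2', 'c3', 'c4']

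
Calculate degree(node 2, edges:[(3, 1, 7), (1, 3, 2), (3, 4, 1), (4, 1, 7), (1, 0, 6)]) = incident: none
= 0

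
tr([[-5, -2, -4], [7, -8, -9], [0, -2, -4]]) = diagonal: (-5) + (-8) + (-4)
= -17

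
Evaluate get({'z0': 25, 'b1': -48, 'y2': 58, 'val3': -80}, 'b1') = -48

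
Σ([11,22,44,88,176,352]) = 693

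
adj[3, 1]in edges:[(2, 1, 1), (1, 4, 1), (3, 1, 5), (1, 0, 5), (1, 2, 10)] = 5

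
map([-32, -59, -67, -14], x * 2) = [-64, -118, -134, -28]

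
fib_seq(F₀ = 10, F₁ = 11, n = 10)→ F_2 = F_1 + F_0 = 21
F_3 = F_2 + F_1 = 32
F_4 = F_3 + F_2 = 53
...
= [10, 11, 21, 32, 53, 85, 138, 223, 361, 584]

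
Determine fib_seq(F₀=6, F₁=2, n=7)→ F_2 = F_1 + F_0 = 8
F_3 = F_2 + F_1 = 10
F_4 = F_3 + F_2 = 18
...
= [6, 2, 8, 10, 18, 28, 46]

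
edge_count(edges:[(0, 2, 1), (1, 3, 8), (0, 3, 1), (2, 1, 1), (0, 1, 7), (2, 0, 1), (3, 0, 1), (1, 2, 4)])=8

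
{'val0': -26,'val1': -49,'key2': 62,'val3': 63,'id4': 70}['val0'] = -26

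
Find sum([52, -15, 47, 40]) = 124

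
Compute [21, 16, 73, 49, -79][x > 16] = [21, 73, 49]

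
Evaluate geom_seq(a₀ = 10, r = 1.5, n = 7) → a_0 = 10*1.5^0 = 10.0
a_1 = 10*1.5^1 = 15.0
a_2 = 10*1.5^2 = 22.5
...
= [10.0, 15.0, 22.5, 33.75, 50.625, 75.9375, 113.90625]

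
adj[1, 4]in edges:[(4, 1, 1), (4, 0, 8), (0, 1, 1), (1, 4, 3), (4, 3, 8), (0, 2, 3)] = 3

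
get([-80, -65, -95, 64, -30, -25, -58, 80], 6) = -58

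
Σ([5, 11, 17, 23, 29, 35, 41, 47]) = 5 + 11 + 17 + 23 + 29 + 35 + 41 + 47
= 208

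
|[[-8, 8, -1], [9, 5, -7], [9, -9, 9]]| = (1)*(-8)*det([[5, -7], [-9, 9]]) + (-1)*(8)*det([[9, -7], [9, 9]]) + (1)*(-1)*det([[9, 5], [9, -9]])
= 144 + -1152 + 126
= -882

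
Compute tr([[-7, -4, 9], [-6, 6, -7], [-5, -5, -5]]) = diagonal: (-7) + 6 + (-5)
= -6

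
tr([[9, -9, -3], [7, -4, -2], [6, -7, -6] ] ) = -1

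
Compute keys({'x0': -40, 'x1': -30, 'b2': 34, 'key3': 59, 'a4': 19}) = ['x0', 'x1', 'b2', 'key3', 'a4']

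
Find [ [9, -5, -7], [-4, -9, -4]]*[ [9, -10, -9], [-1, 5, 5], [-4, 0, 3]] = C[0][0] = (9)*(9) + (-5)*(-1) + (-7)*(-4) = 114
C[0][1] = (9)*(-10) + (-5)*(5) + (-7)*(0) = -115
C[0][2] = (9)*(-9) + (-5)*(5) + (-7)*(3) = -127
C[1][0] = (-4)*(9) + (-9)*(-1) + (-4)*(-4) = -11
C[1][1] = (-4)*(-10) + (-9)*(5) + (-4)*(0) = -5
C[1][2] = (-4)*(-9) + (-9)*(5) + (-4)*(3) = -21
= [[114, -115, -127], [-11, -5, -21]]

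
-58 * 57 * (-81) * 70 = 18745020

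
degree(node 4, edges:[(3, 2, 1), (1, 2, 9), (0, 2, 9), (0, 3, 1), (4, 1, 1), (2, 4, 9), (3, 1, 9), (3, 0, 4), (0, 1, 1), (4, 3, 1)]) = 3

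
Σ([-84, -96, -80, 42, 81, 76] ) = -61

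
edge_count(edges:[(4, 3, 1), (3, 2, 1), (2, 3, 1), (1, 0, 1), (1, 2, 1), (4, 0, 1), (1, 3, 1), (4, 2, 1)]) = 8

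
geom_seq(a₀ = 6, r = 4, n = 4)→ [6, 24, 96, 384]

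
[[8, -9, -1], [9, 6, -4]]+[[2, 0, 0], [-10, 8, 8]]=[[10, -9, -1], [-1, 14, 4]]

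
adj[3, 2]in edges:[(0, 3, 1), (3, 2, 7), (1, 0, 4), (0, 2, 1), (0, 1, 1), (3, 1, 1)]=7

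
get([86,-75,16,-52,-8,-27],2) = 16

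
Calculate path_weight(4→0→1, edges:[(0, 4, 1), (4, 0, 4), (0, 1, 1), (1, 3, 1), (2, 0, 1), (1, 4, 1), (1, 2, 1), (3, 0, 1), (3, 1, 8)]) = 5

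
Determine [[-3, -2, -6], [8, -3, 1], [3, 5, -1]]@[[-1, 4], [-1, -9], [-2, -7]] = C[0][0] = (-3)*(-1) + (-2)*(-1) + (-6)*(-2) = 17
C[0][1] = (-3)*(4) + (-2)*(-9) + (-6)*(-7) = 48
C[1][0] = (8)*(-1) + (-3)*(-1) + (1)*(-2) = -7
C[1][1] = (8)*(4) + (-3)*(-9) + (1)*(-7) = 52
C[2][0] = (3)*(-1) + (5)*(-1) + (-1)*(-2) = -6
C[2][1] = (3)*(4) + (5)*(-9) + (-1)*(-7) = -26
= [[17, 48], [-7, 52], [-6, -26]]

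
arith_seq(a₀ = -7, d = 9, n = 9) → a_0 = -7 + 0*9 = -7
a_1 = -7 + 1*9 = 2
a_2 = -7 + 2*9 = 11
...
= [-7, 2, 11, 20, 29, 38, 47, 56, 65]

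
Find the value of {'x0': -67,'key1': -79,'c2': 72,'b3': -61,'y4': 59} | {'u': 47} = {'x0': -67, 'key1': -79, 'c2': 72, 'b3': -61, 'y4': 59, 'u': 47}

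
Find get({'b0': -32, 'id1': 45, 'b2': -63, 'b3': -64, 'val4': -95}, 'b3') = -64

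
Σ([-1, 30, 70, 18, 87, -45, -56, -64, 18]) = 57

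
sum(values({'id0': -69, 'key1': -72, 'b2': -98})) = (-69) + (-72) + (-98)
= -239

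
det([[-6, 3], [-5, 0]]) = (-6)*(0) - (3)*(-5)
= 15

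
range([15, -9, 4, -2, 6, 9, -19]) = 34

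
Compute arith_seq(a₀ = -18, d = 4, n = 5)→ a_0 = -18 + 0*4 = -18
a_1 = -18 + 1*4 = -14
a_2 = -18 + 2*4 = -10
...
= [-18, -14, -10, -6, -2]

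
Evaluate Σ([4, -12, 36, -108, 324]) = 4 + -12 + 36 + -108 + 324
= 244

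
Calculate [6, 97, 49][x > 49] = [97]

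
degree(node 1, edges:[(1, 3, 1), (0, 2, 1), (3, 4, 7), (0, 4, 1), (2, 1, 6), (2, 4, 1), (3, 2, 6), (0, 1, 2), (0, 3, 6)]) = incident: (1,3), (2,1), (0,1)
= 3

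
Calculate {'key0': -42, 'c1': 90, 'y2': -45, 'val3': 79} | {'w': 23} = {'key0': -42, 'c1': 90, 'y2': -45, 'val3': 79, 'w': 23}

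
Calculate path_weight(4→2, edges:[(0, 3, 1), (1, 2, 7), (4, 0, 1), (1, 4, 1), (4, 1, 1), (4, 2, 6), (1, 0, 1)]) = w(4→2)=6
= 6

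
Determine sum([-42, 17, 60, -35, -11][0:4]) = 0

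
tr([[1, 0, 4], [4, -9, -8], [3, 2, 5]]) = diagonal: 1 + (-9) + 5
= -3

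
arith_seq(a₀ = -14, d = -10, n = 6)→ a_0 = -14 + 0*-10 = -14
a_1 = -14 + 1*-10 = -24
a_2 = -14 + 2*-10 = -34
...
= [-14, -24, -34, -44, -54, -64]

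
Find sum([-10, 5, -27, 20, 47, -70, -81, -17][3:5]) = 67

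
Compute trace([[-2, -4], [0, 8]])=diagonal: (-2) + 8
= 6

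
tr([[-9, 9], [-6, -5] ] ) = -14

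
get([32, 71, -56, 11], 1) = 71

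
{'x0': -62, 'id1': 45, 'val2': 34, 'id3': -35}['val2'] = 34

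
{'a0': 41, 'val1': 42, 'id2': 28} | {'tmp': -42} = {'a0': 41, 'val1': 42, 'id2': 28, 'tmp': -42}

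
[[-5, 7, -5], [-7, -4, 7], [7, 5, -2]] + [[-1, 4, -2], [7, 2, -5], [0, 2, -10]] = [[-6, 11, -7], [0, -2, 2], [7, 7, -12]]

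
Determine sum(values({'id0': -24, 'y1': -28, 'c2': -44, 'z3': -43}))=(-24) + (-28) + (-44) + (-43)
= -139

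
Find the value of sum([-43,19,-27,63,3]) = 15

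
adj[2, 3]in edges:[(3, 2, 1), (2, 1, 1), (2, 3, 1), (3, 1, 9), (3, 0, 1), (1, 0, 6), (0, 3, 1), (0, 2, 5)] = 1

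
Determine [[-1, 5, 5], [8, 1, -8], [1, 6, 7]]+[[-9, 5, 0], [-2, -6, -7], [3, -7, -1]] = [[-10, 10, 5], [6, -5, -15], [4, -1, 6]]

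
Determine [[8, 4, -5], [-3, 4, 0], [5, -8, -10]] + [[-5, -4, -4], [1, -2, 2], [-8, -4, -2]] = [[3, 0, -9], [-2, 2, 2], [-3, -12, -12]]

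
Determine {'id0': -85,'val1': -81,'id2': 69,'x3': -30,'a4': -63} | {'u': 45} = {'id0': -85, 'val1': -81, 'id2': 69, 'x3': -30, 'a4': -63, 'u': 45}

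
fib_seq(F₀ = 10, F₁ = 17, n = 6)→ [10, 17, 27, 44, 71, 115]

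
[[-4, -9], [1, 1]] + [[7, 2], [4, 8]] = [[3, -7], [5, 9]]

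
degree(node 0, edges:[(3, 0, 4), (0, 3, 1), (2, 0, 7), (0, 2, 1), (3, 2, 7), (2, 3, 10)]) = incident: (3,0), (0,3), (2,0), (0,2)
= 4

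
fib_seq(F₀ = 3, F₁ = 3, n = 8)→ [3, 3, 6, 9, 15, 24, 39, 63]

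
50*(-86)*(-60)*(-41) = -10578000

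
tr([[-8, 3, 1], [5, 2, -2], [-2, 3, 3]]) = -3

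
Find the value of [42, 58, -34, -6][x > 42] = [58]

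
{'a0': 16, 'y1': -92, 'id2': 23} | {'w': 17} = {'a0': 16, 'y1': -92, 'id2': 23, 'w': 17}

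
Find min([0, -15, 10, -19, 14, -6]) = -19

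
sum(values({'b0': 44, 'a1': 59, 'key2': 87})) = 190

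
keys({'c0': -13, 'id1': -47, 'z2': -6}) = ['c0', 'id1', 'z2']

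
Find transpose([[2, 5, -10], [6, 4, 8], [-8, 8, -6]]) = [[2, 6, -8], [5, 4, 8], [-10, 8, -6]]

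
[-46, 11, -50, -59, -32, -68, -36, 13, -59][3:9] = [-59, -32, -68, -36, 13, -59]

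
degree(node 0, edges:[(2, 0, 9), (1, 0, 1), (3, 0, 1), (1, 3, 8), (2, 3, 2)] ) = 3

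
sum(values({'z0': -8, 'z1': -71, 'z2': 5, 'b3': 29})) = (-8) + (-71) + 5 + 29
= -45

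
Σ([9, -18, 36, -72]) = 9 + -18 + 36 + -72
= -45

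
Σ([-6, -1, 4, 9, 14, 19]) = 39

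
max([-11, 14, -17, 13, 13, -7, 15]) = 15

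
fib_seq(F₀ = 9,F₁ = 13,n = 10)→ F_2 = F_1 + F_0 = 22
F_3 = F_2 + F_1 = 35
F_4 = F_3 + F_2 = 57
...
= [9, 13, 22, 35, 57, 92, 149, 241, 390, 631]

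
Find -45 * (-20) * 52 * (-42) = -1965600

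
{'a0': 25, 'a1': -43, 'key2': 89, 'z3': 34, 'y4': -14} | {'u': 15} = {'a0': 25, 'a1': -43, 'key2': 89, 'z3': 34, 'y4': -14, 'u': 15}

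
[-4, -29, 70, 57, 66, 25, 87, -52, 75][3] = 57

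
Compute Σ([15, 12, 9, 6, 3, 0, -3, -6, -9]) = 27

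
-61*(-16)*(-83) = -81008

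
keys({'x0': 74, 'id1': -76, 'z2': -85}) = ['x0', 'id1', 'z2']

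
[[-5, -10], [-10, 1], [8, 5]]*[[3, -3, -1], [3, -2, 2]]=[[-45, 35, -15], [-27, 28, 12], [39, -34, 2]]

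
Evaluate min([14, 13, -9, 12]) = -9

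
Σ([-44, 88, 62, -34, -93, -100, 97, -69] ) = -93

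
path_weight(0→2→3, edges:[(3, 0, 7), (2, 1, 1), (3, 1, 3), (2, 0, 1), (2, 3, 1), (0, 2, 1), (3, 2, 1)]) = w(0→2)=1 + w(2→3)=1
= 2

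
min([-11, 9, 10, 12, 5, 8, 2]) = -11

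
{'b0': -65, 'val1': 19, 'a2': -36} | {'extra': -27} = {'b0': -65, 'val1': 19, 'a2': -36, 'extra': -27}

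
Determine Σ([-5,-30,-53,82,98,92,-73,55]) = (-5) + (-30) + (-53) + 82 + 98 + 92 + (-73) + 55
= 166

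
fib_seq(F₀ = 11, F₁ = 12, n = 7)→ F_2 = F_1 + F_0 = 23
F_3 = F_2 + F_1 = 35
F_4 = F_3 + F_2 = 58
...
= [11, 12, 23, 35, 58, 93, 151]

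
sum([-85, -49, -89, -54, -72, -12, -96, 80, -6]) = -383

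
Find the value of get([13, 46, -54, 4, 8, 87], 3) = 4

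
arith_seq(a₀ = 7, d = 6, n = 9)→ [7, 13, 19, 25, 31, 37, 43, 49, 55]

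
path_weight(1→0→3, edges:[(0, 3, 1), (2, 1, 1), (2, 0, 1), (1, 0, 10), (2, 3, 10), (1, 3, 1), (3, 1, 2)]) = 11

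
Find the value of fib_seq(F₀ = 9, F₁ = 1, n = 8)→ F_2 = F_1 + F_0 = 10
F_3 = F_2 + F_1 = 11
F_4 = F_3 + F_2 = 21
...
= [9, 1, 10, 11, 21, 32, 53, 85]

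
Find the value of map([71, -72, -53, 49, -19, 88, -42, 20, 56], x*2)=71*2=142, -72*2=-144, -53*2=-106, 49*2=98, -19*2=-38, 88*2=176, -42*2=-84, 20*2=40, 56*2=112
= [142, -144, -106, 98, -38, 176, -84, 40, 112]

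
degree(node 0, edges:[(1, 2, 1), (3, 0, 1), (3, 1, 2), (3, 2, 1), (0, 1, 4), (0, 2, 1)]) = 3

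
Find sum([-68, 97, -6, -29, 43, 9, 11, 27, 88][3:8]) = slice → [-29, 43, 9, 11, 27]
(-29) + 43 + 9 + 11 + 27
= 61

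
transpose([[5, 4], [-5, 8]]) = [[5, -5], [4, 8]]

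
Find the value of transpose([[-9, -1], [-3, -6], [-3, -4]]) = [[-9, -3, -3], [-1, -6, -4]]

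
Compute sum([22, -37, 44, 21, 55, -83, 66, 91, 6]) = 22 + (-37) + 44 + 21 + 55 + (-83) + 66 + 91 + 6
= 185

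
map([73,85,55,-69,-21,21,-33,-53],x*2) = 73*2=146, 85*2=170, 55*2=110, -69*2=-138, -21*2=-42, 21*2=42, -33*2=-66, -53*2=-106
= [146, 170, 110, -138, -42, 42, -66, -106]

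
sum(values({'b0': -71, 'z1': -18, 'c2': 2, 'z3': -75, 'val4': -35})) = -197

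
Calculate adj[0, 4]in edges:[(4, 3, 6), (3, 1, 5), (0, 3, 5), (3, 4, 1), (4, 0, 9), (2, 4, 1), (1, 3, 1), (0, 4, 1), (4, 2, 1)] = 1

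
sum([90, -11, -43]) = 90 + (-11) + (-43)
= 36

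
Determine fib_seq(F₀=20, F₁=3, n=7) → F_2 = F_1 + F_0 = 23
F_3 = F_2 + F_1 = 26
F_4 = F_3 + F_2 = 49
...
= [20, 3, 23, 26, 49, 75, 124]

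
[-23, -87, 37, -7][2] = 37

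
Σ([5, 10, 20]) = 35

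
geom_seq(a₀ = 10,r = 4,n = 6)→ [10, 40, 160, 640, 2560, 10240]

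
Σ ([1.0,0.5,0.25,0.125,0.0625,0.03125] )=1.0 + 0.5 + 0.25 + 0.125 + 0.0625 + 0.03125
= 1.96875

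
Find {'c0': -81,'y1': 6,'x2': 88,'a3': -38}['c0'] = -81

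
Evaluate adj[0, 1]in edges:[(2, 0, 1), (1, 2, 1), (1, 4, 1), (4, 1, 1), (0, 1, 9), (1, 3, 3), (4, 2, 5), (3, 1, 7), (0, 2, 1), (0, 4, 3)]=9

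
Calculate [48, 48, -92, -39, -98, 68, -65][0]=48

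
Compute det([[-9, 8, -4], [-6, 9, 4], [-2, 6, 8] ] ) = -40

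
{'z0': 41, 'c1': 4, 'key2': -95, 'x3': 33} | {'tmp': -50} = {'z0': 41, 'c1': 4, 'key2': -95, 'x3': 33, 'tmp': -50}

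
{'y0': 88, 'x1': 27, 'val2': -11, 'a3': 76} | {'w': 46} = {'y0': 88, 'x1': 27, 'val2': -11, 'a3': 76, 'w': 46}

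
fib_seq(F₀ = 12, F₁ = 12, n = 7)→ [12, 12, 24, 36, 60, 96, 156]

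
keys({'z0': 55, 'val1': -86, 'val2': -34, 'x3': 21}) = ['z0', 'val1', 'val2', 'x3']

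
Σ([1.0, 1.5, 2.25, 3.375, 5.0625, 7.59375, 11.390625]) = 1.0 + 1.5 + 2.25 + 3.375 + 5.0625 + 7.59375 + 11.390625
= 32.171875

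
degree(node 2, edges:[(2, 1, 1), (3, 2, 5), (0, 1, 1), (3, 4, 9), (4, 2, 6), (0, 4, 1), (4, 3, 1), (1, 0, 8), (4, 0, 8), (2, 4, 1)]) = 4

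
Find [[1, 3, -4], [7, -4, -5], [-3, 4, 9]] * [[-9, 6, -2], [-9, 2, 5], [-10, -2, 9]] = C[0][0] = (1)*(-9) + (3)*(-9) + (-4)*(-10) = 4
C[0][1] = (1)*(6) + (3)*(2) + (-4)*(-2) = 20
C[0][2] = (1)*(-2) + (3)*(5) + (-4)*(9) = -23
C[1][0] = (7)*(-9) + (-4)*(-9) + (-5)*(-10) = 23
C[1][1] = (7)*(6) + (-4)*(2) + (-5)*(-2) = 44
C[1][2] = (7)*(-2) + (-4)*(5) + (-5)*(9) = -79
... (3 more cells)
= [[4, 20, -23], [23, 44, -79], [-99, -28, 107]]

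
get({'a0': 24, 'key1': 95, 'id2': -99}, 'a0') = 24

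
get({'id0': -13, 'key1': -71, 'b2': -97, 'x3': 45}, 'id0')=-13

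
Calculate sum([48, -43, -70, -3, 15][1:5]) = -101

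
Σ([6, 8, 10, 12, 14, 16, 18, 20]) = 6 + 8 + 10 + 12 + 14 + 16 + 18 + 20
= 104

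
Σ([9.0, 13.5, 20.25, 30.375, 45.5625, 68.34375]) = 187.03125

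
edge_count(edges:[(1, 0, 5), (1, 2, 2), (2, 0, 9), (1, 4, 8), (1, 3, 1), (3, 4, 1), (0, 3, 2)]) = 7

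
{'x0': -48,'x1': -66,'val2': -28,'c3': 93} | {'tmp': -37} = {'x0': -48, 'x1': -66, 'val2': -28, 'c3': 93, 'tmp': -37}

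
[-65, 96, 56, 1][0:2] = [-65, 96]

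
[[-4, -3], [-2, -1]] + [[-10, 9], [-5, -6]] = [[-14, 6], [-7, -7]]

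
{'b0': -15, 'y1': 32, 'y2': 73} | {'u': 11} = {'b0': -15, 'y1': 32, 'y2': 73, 'u': 11}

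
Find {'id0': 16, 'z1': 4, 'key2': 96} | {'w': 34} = {'id0': 16, 'z1': 4, 'key2': 96, 'w': 34}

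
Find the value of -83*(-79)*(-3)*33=-649143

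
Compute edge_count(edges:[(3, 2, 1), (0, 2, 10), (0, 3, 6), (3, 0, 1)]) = 4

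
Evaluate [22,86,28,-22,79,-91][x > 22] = [86, 28, 79]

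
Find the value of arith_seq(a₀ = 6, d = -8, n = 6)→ [6, -2, -10, -18, -26, -34]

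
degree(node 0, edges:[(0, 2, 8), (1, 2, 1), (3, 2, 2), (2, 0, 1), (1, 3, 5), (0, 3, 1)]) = 3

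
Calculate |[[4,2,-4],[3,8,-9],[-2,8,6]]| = 320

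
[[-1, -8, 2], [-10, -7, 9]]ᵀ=[[-1, -10], [-8, -7], [2, 9]]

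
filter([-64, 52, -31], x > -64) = [52, -31]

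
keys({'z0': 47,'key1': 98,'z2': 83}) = ['z0', 'key1', 'z2']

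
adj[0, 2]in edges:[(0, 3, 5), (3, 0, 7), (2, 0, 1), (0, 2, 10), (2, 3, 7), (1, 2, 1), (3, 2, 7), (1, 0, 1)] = 10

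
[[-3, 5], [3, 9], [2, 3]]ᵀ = [[-3, 3, 2], [5, 9, 3]]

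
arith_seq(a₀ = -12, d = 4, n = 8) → a_0 = -12 + 0*4 = -12
a_1 = -12 + 1*4 = -8
a_2 = -12 + 2*4 = -4
...
= [-12, -8, -4, 0, 4, 8, 12, 16]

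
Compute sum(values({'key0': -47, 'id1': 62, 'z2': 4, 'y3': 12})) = (-47) + 62 + 4 + 12
= 31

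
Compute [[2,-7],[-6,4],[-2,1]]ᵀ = [[2, -6, -2], [-7, 4, 1]]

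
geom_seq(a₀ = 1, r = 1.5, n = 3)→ [1.0, 1.5, 2.25]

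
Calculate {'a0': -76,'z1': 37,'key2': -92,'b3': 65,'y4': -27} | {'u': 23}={'a0': -76, 'z1': 37, 'key2': -92, 'b3': 65, 'y4': -27, 'u': 23}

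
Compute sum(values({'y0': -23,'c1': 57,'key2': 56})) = 90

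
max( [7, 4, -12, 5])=7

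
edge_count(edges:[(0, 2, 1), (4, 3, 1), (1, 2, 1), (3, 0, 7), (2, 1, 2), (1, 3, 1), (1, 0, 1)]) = 7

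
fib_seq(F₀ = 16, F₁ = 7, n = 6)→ [16, 7, 23, 30, 53, 83]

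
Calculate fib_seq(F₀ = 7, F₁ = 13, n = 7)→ [7, 13, 20, 33, 53, 86, 139]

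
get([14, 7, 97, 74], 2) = 97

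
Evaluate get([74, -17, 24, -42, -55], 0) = 74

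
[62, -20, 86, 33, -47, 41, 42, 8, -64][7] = 8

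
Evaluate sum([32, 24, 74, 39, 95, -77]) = 32 + 24 + 74 + 39 + 95 + (-77)
= 187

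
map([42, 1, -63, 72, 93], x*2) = [84, 2, -126, 144, 186]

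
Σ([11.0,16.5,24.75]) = 52.25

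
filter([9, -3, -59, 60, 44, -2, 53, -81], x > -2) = keep x where x > -2: 9✓, -3✗, -59✗, 60✓, 44✓, -2✗, 53✓, -81✗
= [9, 60, 44, 53]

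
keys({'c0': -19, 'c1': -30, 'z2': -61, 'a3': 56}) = ['c0', 'c1', 'z2', 'a3']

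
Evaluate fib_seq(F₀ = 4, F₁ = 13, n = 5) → [4, 13, 17, 30, 47]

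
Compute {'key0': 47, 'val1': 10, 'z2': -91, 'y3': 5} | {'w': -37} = {'key0': 47, 'val1': 10, 'z2': -91, 'y3': 5, 'w': -37}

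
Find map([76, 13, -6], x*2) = 76*2=152, 13*2=26, -6*2=-12
= [152, 26, -12]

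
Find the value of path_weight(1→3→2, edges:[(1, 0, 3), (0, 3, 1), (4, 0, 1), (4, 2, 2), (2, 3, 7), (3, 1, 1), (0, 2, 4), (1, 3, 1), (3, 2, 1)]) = 2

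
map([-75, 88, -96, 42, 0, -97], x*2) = -75*2=-150, 88*2=176, -96*2=-192, 42*2=84, 0*2=0, -97*2=-194
= [-150, 176, -192, 84, 0, -194]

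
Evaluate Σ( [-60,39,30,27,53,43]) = (-60) + 39 + 30 + 27 + 53 + 43
= 132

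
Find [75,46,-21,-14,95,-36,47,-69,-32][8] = -32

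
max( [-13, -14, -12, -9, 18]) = 18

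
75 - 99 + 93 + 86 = 155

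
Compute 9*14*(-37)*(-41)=191142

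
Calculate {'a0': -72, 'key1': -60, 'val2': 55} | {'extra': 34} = {'a0': -72, 'key1': -60, 'val2': 55, 'extra': 34}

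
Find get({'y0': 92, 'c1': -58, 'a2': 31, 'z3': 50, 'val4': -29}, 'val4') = -29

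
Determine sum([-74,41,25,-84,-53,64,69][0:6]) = slice → [-74, 41, 25, -84, -53, 64]
(-74) + 41 + 25 + (-84) + (-53) + 64
= -81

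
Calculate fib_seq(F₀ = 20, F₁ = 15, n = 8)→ F_2 = F_1 + F_0 = 35
F_3 = F_2 + F_1 = 50
F_4 = F_3 + F_2 = 85
...
= [20, 15, 35, 50, 85, 135, 220, 355]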